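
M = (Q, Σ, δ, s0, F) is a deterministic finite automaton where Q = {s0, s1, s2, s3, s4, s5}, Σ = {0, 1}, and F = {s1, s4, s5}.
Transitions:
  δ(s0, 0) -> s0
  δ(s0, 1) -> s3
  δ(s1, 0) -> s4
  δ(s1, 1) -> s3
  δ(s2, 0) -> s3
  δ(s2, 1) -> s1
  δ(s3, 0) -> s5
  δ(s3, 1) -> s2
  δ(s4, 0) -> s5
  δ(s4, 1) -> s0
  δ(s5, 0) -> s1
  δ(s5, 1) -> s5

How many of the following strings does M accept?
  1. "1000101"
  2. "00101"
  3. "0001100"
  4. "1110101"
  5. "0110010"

3

"1000101": rejected
"00101": accepted
"0001100": accepted
"1110101": rejected
"0110010": accepted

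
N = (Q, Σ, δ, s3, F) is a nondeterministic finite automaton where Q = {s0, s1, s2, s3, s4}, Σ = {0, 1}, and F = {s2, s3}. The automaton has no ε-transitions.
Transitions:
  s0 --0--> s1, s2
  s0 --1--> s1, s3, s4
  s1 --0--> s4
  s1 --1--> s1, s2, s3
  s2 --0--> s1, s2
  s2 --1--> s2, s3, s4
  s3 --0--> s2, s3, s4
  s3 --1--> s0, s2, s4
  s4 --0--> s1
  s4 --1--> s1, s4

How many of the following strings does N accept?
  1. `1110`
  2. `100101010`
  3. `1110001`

3

`1110`: accepted
`100101010`: accepted
`1110001`: accepted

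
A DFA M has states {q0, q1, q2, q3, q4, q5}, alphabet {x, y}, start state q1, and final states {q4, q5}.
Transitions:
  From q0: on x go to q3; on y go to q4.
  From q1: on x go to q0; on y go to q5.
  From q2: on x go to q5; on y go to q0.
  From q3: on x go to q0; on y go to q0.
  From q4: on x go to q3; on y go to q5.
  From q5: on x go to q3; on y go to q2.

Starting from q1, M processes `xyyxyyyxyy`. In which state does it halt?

q1 --x--> q0
q0 --y--> q4
q4 --y--> q5
q5 --x--> q3
q3 --y--> q0
q0 --y--> q4
q4 --y--> q5
q5 --x--> q3
q3 --y--> q0
q0 --y--> q4

q4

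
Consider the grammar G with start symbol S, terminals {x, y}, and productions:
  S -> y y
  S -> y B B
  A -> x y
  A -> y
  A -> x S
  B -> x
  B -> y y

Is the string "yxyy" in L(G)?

yes

S ⇒ yBB ⇒ yxB ⇒ yxyy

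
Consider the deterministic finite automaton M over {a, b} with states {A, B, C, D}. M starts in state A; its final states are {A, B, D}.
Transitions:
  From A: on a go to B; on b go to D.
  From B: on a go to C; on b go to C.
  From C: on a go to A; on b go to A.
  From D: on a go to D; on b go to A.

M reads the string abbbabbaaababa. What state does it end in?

A

A --a--> B
B --b--> C
C --b--> A
A --b--> D
D --a--> D
D --b--> A
A --b--> D
D --a--> D
D --a--> D
D --a--> D
D --b--> A
A --a--> B
B --b--> C
C --a--> A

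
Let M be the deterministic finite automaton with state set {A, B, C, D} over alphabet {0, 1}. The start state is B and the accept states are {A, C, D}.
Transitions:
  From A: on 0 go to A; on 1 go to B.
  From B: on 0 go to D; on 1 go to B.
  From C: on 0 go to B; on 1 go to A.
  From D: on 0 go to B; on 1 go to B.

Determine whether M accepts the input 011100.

rejected

B --0--> D
D --1--> B
B --1--> B
B --1--> B
B --0--> D
D --0--> B
End in state B, which is not an accepting state.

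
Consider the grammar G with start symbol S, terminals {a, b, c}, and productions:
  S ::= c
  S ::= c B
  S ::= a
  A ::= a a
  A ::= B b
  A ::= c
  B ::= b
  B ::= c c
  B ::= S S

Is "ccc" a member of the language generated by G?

yes

S ⇒ cB ⇒ ccc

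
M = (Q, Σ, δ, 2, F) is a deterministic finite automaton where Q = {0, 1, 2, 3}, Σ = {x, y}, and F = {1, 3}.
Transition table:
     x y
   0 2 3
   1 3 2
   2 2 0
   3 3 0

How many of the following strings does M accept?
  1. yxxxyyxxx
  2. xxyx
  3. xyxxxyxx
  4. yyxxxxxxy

1

yxxxyyxxx: accepted
xxyx: rejected
xyxxxyxx: rejected
yyxxxxxxy: rejected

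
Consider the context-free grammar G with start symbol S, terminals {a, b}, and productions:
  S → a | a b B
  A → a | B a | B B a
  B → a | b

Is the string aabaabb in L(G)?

no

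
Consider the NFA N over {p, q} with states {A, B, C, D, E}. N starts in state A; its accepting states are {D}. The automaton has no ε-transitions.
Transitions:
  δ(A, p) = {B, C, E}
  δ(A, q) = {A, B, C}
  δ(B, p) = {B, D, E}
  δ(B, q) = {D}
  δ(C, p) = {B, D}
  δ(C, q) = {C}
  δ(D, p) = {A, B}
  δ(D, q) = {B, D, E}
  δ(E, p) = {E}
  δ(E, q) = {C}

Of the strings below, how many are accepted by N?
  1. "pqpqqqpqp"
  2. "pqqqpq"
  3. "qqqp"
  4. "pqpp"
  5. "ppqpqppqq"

"pqpqqqpqp": accepted
"pqqqpq": accepted
"qqqp": accepted
"pqpp": accepted
"ppqpqppqq": accepted

5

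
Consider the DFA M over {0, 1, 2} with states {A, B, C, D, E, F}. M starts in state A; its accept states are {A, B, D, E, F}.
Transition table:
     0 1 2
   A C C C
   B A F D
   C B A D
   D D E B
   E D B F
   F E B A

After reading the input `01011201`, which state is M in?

A --0--> C
C --1--> A
A --0--> C
C --1--> A
A --1--> C
C --2--> D
D --0--> D
D --1--> E

E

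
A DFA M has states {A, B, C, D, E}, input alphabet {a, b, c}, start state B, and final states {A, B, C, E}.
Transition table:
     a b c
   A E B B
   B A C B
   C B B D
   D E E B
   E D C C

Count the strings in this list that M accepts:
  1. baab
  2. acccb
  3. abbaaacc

2

baab: accepted
acccb: accepted
abbaaacc: rejected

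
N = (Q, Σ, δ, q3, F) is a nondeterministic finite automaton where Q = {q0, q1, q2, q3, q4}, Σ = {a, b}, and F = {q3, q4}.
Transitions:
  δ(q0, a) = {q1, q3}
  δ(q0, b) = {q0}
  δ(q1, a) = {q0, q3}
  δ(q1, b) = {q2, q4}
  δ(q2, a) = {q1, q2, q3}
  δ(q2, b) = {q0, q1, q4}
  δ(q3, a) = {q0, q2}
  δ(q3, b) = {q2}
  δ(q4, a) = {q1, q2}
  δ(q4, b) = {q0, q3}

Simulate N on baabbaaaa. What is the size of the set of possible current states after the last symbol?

Start: {q3}
read b: {q2}
read a: {q1, q2, q3}
read a: {q0, q1, q2, q3}
read b: {q0, q1, q2, q4}
read b: {q0, q1, q2, q3, q4}
read a: {q0, q1, q2, q3}
read a: {q0, q1, q2, q3}
read a: {q0, q1, q2, q3}
read a: {q0, q1, q2, q3}
Final reachable set {q0, q1, q2, q3} has 4 states.

4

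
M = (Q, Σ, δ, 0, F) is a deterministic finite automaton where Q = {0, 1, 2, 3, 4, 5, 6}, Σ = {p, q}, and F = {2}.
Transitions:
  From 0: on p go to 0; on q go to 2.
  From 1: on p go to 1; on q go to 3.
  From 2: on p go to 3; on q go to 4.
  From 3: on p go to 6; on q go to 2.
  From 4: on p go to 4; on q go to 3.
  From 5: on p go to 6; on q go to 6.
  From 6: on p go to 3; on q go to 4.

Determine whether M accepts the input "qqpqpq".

0 --q--> 2
2 --q--> 4
4 --p--> 4
4 --q--> 3
3 --p--> 6
6 --q--> 4
End in state 4, which is not an accepting state.

rejected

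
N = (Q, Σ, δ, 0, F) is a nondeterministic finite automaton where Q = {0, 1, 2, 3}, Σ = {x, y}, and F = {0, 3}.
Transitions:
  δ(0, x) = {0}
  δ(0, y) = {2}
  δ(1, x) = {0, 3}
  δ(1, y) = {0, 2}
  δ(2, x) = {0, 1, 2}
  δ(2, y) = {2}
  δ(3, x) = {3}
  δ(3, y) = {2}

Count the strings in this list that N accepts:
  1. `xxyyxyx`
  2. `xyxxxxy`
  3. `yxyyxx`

`xxyyxyx`: accepted
`xyxxxxy`: accepted
`yxyyxx`: accepted

3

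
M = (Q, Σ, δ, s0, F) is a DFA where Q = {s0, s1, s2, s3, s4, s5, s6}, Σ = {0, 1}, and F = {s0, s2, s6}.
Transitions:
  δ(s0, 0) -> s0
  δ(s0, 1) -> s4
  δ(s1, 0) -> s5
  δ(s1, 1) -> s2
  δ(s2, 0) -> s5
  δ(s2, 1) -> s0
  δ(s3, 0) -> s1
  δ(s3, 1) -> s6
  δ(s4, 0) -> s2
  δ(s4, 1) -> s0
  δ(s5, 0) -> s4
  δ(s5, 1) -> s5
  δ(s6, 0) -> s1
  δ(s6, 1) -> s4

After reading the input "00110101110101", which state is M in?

s0

s0 --0--> s0
s0 --0--> s0
s0 --1--> s4
s4 --1--> s0
s0 --0--> s0
s0 --1--> s4
s4 --0--> s2
s2 --1--> s0
s0 --1--> s4
s4 --1--> s0
s0 --0--> s0
s0 --1--> s4
s4 --0--> s2
s2 --1--> s0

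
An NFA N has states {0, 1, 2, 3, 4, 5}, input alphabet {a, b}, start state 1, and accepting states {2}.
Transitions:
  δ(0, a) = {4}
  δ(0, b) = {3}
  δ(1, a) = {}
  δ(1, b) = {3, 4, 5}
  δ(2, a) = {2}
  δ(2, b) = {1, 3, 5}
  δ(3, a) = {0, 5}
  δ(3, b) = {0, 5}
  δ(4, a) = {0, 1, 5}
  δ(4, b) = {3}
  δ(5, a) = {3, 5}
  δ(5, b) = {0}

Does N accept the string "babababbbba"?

Start: {1}
read b: {3, 4, 5}
read a: {0, 1, 3, 5}
read b: {0, 3, 4, 5}
read a: {0, 1, 3, 4, 5}
read b: {0, 3, 4, 5}
read a: {0, 1, 3, 4, 5}
read b: {0, 3, 4, 5}
read b: {0, 3, 5}
read b: {0, 3, 5}
read b: {0, 3, 5}
read a: {0, 3, 4, 5}
Reachable ∩ accepting = {} — empty.

rejected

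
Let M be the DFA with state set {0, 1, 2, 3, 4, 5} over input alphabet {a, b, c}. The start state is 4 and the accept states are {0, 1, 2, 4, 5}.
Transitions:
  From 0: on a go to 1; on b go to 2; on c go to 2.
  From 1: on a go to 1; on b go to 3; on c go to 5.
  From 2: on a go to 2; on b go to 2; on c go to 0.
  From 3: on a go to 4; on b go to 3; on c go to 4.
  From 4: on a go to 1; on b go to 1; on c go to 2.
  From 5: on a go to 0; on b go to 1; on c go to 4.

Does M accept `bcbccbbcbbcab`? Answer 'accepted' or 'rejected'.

4 --b--> 1
1 --c--> 5
5 --b--> 1
1 --c--> 5
5 --c--> 4
4 --b--> 1
1 --b--> 3
3 --c--> 4
4 --b--> 1
1 --b--> 3
3 --c--> 4
4 --a--> 1
1 --b--> 3
End in state 3, which is not an accepting state.

rejected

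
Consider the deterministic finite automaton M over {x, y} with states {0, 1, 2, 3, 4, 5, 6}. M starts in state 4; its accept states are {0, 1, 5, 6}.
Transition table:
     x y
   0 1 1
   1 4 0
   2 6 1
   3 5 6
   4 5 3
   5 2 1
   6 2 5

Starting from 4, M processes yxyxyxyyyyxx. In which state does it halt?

4

4 --y--> 3
3 --x--> 5
5 --y--> 1
1 --x--> 4
4 --y--> 3
3 --x--> 5
5 --y--> 1
1 --y--> 0
0 --y--> 1
1 --y--> 0
0 --x--> 1
1 --x--> 4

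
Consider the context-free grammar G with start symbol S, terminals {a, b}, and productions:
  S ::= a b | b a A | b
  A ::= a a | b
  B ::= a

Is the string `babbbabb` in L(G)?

no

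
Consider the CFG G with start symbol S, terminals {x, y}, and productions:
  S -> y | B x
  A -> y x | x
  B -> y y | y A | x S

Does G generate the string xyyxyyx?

no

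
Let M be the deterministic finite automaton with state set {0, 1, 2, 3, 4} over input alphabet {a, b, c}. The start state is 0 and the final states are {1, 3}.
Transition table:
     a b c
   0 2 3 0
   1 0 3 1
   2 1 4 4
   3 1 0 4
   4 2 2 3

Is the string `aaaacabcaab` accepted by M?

accepted

0 --a--> 2
2 --a--> 1
1 --a--> 0
0 --a--> 2
2 --c--> 4
4 --a--> 2
2 --b--> 4
4 --c--> 3
3 --a--> 1
1 --a--> 0
0 --b--> 3
End in state 3, which is an accepting state.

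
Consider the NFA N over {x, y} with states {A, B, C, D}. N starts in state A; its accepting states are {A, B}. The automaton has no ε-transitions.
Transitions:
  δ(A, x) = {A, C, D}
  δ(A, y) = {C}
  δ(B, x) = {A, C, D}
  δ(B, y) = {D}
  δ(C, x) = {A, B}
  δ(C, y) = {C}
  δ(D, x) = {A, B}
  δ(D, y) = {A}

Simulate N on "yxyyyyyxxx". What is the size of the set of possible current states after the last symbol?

Start: {A}
read y: {C}
read x: {A, B}
read y: {C, D}
read y: {A, C}
read y: {C}
read y: {C}
read y: {C}
read x: {A, B}
read x: {A, C, D}
read x: {A, B, C, D}
Final reachable set {A, B, C, D} has 4 states.

4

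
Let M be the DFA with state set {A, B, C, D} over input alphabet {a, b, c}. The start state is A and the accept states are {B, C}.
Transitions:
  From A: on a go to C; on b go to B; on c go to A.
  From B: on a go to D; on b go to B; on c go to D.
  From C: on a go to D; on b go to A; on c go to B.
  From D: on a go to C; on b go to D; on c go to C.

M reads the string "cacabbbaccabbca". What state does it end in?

A --c--> A
A --a--> C
C --c--> B
B --a--> D
D --b--> D
D --b--> D
D --b--> D
D --a--> C
C --c--> B
B --c--> D
D --a--> C
C --b--> A
A --b--> B
B --c--> D
D --a--> C

C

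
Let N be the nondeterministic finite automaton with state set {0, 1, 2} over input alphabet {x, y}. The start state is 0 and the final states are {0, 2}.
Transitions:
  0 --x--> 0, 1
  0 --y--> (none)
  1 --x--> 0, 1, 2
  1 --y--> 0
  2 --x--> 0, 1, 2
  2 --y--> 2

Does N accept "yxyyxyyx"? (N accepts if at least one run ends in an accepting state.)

rejected

Start: {0}
read y: {}
The reachable set is empty and stays empty for the remaining 7 symbols.
Reachable ∩ accepting = {} — empty.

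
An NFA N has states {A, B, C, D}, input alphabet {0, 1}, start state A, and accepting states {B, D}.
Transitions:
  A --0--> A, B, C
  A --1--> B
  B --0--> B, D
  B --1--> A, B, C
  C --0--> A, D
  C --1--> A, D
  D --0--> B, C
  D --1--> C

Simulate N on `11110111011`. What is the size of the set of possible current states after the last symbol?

Start: {A}
read 1: {B}
read 1: {A, B, C}
read 1: {A, B, C, D}
read 1: {A, B, C, D}
read 0: {A, B, C, D}
read 1: {A, B, C, D}
read 1: {A, B, C, D}
read 1: {A, B, C, D}
read 0: {A, B, C, D}
read 1: {A, B, C, D}
read 1: {A, B, C, D}
Final reachable set {A, B, C, D} has 4 states.

4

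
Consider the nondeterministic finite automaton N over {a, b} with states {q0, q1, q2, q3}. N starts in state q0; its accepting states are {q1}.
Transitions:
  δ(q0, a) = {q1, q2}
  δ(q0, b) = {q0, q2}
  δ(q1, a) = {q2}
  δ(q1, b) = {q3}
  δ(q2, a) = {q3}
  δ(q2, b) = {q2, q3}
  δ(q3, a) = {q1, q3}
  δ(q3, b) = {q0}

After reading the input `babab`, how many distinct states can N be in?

Start: {q0}
read b: {q0, q2}
read a: {q1, q2, q3}
read b: {q0, q2, q3}
read a: {q1, q2, q3}
read b: {q0, q2, q3}
Final reachable set {q0, q2, q3} has 3 states.

3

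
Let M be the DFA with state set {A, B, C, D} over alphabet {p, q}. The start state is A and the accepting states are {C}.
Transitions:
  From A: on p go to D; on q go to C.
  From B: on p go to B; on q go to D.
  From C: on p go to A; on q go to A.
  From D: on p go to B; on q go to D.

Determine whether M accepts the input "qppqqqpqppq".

A --q--> C
C --p--> A
A --p--> D
D --q--> D
D --q--> D
D --q--> D
D --p--> B
B --q--> D
D --p--> B
B --p--> B
B --q--> D
End in state D, which is not an accepting state.

rejected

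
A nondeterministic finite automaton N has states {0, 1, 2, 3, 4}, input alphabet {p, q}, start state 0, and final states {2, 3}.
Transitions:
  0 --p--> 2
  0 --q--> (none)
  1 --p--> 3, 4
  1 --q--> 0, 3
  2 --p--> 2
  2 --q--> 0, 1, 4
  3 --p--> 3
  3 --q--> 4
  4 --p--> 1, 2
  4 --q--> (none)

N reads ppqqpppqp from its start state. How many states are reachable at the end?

Start: {0}
read p: {2}
read p: {2}
read q: {0, 1, 4}
read q: {0, 3}
read p: {2, 3}
read p: {2, 3}
read p: {2, 3}
read q: {0, 1, 4}
read p: {1, 2, 3, 4}
Final reachable set {1, 2, 3, 4} has 4 states.

4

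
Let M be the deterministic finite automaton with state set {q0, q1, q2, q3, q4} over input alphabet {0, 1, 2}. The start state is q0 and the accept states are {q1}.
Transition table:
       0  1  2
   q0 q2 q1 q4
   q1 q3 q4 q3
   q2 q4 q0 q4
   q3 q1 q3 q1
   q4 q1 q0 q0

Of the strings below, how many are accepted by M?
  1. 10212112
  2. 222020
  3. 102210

2

10212112: rejected
222020: accepted
102210: accepted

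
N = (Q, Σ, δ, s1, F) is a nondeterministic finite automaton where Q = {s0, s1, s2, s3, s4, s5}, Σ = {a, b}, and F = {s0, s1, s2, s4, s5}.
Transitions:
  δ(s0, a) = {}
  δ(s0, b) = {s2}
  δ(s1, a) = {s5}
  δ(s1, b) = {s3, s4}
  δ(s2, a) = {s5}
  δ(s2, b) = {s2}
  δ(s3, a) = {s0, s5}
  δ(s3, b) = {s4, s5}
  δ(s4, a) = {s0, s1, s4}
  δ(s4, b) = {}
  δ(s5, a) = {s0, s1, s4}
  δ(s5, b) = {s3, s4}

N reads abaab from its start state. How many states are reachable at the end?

3

Start: {s1}
read a: {s5}
read b: {s3, s4}
read a: {s0, s1, s4, s5}
read a: {s0, s1, s4, s5}
read b: {s2, s3, s4}
Final reachable set {s2, s3, s4} has 3 states.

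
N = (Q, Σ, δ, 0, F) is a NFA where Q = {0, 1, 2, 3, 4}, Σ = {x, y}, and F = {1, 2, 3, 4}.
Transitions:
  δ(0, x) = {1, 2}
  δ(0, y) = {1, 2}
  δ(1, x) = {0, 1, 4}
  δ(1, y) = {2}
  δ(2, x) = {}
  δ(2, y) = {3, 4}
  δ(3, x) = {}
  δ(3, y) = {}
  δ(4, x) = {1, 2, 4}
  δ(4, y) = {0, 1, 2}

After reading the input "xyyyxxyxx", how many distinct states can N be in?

4

Start: {0}
read x: {1, 2}
read y: {2, 3, 4}
read y: {0, 1, 2, 3, 4}
read y: {0, 1, 2, 3, 4}
read x: {0, 1, 2, 4}
read x: {0, 1, 2, 4}
read y: {0, 1, 2, 3, 4}
read x: {0, 1, 2, 4}
read x: {0, 1, 2, 4}
Final reachable set {0, 1, 2, 4} has 4 states.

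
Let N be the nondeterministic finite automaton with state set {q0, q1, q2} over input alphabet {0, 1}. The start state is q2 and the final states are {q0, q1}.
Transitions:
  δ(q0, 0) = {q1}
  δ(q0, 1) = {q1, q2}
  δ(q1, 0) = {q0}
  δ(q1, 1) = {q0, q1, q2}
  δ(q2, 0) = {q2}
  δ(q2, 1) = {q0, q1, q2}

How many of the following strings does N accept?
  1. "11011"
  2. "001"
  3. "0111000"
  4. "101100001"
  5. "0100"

"11011": accepted
"001": accepted
"0111000": accepted
"101100001": accepted
"0100": accepted

5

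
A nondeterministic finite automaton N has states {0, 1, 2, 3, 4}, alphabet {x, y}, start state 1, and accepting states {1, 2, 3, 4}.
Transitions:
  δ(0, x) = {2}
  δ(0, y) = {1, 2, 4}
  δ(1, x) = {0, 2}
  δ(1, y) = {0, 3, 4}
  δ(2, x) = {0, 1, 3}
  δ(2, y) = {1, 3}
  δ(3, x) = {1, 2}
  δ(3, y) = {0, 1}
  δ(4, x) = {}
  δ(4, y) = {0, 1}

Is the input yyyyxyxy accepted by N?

accepted

Start: {1}
read y: {0, 3, 4}
read y: {0, 1, 2, 4}
read y: {0, 1, 2, 3, 4}
read y: {0, 1, 2, 3, 4}
read x: {0, 1, 2, 3}
read y: {0, 1, 2, 3, 4}
read x: {0, 1, 2, 3}
read y: {0, 1, 2, 3, 4}
Reachable ∩ accepting = {1, 2, 3, 4} — nonempty.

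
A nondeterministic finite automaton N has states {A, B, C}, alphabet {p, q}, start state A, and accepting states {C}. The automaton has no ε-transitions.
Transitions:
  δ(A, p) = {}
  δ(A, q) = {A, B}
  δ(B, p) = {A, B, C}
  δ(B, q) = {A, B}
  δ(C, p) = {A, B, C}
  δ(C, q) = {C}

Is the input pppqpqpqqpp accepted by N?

Start: {A}
read p: {}
The reachable set is empty and stays empty for the remaining 10 symbols.
Reachable ∩ accepting = {} — empty.

rejected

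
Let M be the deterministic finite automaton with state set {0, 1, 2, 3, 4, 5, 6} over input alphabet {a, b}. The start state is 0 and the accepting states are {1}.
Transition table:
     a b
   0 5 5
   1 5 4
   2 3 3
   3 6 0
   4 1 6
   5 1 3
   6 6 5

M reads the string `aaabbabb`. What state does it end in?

0

0 --a--> 5
5 --a--> 1
1 --a--> 5
5 --b--> 3
3 --b--> 0
0 --a--> 5
5 --b--> 3
3 --b--> 0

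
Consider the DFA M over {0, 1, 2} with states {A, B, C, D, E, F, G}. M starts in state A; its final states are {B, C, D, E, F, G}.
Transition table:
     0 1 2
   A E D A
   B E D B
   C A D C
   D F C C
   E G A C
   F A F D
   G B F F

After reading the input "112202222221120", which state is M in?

A

A --1--> D
D --1--> C
C --2--> C
C --2--> C
C --0--> A
A --2--> A
A --2--> A
A --2--> A
A --2--> A
A --2--> A
A --2--> A
A --1--> D
D --1--> C
C --2--> C
C --0--> A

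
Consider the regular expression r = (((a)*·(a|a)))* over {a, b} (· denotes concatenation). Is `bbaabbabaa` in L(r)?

bbaabbabaa cannot be split into zero or more pieces each matching ((a)*·(a|a)).

no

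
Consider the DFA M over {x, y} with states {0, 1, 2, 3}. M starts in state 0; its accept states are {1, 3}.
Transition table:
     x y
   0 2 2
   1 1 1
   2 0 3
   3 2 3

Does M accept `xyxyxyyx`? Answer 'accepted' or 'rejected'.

0 --x--> 2
2 --y--> 3
3 --x--> 2
2 --y--> 3
3 --x--> 2
2 --y--> 3
3 --y--> 3
3 --x--> 2
End in state 2, which is not an accepting state.

rejected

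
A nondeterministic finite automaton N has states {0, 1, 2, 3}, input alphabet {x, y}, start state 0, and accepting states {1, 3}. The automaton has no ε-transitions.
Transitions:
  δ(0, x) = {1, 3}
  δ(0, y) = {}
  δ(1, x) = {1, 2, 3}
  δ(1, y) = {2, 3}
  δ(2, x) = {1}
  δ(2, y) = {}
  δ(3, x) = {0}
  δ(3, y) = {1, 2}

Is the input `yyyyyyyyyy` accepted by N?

Start: {0}
read y: {}
The reachable set is empty and stays empty for the remaining 9 symbols.
Reachable ∩ accepting = {} — empty.

rejected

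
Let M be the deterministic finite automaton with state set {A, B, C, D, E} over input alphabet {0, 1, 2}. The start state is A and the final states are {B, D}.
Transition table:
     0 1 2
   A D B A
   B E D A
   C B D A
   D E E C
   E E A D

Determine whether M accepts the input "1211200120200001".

rejected

A --1--> B
B --2--> A
A --1--> B
B --1--> D
D --2--> C
C --0--> B
B --0--> E
E --1--> A
A --2--> A
A --0--> D
D --2--> C
C --0--> B
B --0--> E
E --0--> E
E --0--> E
E --1--> A
End in state A, which is not an accepting state.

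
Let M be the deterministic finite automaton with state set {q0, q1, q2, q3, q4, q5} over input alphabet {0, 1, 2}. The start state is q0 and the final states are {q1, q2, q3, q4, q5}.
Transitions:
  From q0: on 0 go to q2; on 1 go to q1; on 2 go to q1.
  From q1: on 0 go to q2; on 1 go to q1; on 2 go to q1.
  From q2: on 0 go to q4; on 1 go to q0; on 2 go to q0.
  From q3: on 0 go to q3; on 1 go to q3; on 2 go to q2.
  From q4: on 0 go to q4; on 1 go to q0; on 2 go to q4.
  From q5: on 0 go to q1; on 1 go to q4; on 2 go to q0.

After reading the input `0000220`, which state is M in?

q4

q0 --0--> q2
q2 --0--> q4
q4 --0--> q4
q4 --0--> q4
q4 --2--> q4
q4 --2--> q4
q4 --0--> q4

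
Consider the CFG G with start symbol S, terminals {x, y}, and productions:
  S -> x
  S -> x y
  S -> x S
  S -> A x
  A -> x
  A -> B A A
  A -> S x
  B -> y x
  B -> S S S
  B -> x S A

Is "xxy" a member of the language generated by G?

S ⇒ xS ⇒ xxy

yes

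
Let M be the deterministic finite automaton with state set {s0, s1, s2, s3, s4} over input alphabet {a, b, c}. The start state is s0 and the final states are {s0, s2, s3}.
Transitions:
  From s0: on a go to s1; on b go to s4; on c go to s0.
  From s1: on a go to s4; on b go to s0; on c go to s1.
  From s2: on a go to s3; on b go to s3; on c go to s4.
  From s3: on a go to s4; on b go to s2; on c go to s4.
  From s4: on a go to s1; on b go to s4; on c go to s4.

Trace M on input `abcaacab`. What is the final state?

s0

s0 --a--> s1
s1 --b--> s0
s0 --c--> s0
s0 --a--> s1
s1 --a--> s4
s4 --c--> s4
s4 --a--> s1
s1 --b--> s0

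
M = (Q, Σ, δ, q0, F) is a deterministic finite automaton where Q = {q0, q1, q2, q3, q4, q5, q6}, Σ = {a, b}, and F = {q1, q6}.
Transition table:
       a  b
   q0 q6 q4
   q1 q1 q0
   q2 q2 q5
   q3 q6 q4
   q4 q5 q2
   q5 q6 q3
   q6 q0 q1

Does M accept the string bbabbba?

rejected

q0 --b--> q4
q4 --b--> q2
q2 --a--> q2
q2 --b--> q5
q5 --b--> q3
q3 --b--> q4
q4 --a--> q5
End in state q5, which is not an accepting state.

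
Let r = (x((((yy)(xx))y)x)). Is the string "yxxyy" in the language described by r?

No split of yxxyy into u·v has x matching u and ((((yy)(xx))y)x) matching v.

no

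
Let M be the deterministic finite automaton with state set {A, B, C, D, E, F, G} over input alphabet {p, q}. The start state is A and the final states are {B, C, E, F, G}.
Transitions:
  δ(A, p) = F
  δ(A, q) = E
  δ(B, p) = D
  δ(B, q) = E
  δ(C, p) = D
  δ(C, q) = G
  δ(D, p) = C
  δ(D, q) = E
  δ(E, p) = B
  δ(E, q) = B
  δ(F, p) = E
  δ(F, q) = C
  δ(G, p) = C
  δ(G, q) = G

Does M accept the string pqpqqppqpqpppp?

A --p--> F
F --q--> C
C --p--> D
D --q--> E
E --q--> B
B --p--> D
D --p--> C
C --q--> G
G --p--> C
C --q--> G
G --p--> C
C --p--> D
D --p--> C
C --p--> D
End in state D, which is not an accepting state.

rejected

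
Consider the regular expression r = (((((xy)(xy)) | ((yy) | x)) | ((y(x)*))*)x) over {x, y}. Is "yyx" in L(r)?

yes

Split as yy·x: ((((xy)(xy))|((yy)|x))|((y(x)*))*) matches yy and x matches x.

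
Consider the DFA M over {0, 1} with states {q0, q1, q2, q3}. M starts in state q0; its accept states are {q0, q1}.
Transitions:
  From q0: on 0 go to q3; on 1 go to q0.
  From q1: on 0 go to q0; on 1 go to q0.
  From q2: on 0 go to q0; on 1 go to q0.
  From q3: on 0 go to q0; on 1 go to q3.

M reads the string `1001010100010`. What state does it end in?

q0 --1--> q0
q0 --0--> q3
q3 --0--> q0
q0 --1--> q0
q0 --0--> q3
q3 --1--> q3
q3 --0--> q0
q0 --1--> q0
q0 --0--> q3
q3 --0--> q0
q0 --0--> q3
q3 --1--> q3
q3 --0--> q0

q0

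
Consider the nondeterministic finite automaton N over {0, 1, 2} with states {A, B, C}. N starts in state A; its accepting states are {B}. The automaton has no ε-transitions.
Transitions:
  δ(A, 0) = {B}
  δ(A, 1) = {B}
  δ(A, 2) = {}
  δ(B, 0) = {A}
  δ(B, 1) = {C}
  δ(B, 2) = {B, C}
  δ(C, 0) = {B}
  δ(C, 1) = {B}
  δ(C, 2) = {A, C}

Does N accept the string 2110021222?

rejected

Start: {A}
read 2: {}
The reachable set is empty and stays empty for the remaining 9 symbols.
Reachable ∩ accepting = {} — empty.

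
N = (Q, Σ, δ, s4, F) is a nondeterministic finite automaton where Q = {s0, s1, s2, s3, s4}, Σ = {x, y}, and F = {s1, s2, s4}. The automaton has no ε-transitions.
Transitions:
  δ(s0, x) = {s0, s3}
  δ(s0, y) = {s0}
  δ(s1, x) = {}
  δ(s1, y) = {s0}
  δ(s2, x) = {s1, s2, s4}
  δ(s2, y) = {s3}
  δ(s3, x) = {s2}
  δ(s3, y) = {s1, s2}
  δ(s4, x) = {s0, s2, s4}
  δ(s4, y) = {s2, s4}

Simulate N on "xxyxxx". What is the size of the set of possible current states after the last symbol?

Start: {s4}
read x: {s0, s2, s4}
read x: {s0, s1, s2, s3, s4}
read y: {s0, s1, s2, s3, s4}
read x: {s0, s1, s2, s3, s4}
read x: {s0, s1, s2, s3, s4}
read x: {s0, s1, s2, s3, s4}
Final reachable set {s0, s1, s2, s3, s4} has 5 states.

5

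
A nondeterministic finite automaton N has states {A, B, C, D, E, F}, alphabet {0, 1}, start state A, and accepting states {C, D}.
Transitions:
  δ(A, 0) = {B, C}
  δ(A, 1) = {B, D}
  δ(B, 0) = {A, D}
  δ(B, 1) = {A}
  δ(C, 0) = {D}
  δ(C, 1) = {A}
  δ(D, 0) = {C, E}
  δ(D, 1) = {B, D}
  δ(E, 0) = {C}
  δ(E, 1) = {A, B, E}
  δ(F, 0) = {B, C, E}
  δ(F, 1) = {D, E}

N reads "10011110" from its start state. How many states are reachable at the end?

5

Start: {A}
read 1: {B, D}
read 0: {A, C, D, E}
read 0: {B, C, D, E}
read 1: {A, B, D, E}
read 1: {A, B, D, E}
read 1: {A, B, D, E}
read 1: {A, B, D, E}
read 0: {A, B, C, D, E}
Final reachable set {A, B, C, D, E} has 5 states.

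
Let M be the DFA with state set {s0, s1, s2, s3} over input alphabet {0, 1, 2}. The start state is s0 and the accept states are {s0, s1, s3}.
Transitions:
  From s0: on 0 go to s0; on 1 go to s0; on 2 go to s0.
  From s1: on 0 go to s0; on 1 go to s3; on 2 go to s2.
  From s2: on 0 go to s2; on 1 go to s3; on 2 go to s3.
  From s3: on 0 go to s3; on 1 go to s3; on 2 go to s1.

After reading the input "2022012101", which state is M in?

s0 --2--> s0
s0 --0--> s0
s0 --2--> s0
s0 --2--> s0
s0 --0--> s0
s0 --1--> s0
s0 --2--> s0
s0 --1--> s0
s0 --0--> s0
s0 --1--> s0

s0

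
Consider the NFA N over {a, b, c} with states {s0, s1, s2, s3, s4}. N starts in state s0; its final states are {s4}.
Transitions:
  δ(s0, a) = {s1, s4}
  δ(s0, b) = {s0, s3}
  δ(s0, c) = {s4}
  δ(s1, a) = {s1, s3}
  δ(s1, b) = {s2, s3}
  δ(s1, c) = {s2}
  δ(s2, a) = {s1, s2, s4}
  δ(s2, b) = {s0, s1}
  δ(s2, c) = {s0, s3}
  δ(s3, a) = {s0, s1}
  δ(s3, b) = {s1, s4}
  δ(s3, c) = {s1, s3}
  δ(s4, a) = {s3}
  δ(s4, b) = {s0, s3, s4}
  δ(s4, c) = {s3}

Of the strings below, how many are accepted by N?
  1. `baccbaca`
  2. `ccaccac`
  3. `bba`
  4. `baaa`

`baccbaca`: accepted
`ccaccac`: accepted
`bba`: accepted
`baaa`: rejected

3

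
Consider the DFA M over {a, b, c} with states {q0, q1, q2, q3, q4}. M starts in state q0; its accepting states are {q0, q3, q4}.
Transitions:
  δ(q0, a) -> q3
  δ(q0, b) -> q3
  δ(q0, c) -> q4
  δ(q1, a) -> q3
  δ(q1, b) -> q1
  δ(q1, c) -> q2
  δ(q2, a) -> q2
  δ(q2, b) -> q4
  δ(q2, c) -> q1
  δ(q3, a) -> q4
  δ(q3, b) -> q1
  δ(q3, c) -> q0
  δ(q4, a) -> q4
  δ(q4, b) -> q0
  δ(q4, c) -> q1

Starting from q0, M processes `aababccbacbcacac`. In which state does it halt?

q0

q0 --a--> q3
q3 --a--> q4
q4 --b--> q0
q0 --a--> q3
q3 --b--> q1
q1 --c--> q2
q2 --c--> q1
q1 --b--> q1
q1 --a--> q3
q3 --c--> q0
q0 --b--> q3
q3 --c--> q0
q0 --a--> q3
q3 --c--> q0
q0 --a--> q3
q3 --c--> q0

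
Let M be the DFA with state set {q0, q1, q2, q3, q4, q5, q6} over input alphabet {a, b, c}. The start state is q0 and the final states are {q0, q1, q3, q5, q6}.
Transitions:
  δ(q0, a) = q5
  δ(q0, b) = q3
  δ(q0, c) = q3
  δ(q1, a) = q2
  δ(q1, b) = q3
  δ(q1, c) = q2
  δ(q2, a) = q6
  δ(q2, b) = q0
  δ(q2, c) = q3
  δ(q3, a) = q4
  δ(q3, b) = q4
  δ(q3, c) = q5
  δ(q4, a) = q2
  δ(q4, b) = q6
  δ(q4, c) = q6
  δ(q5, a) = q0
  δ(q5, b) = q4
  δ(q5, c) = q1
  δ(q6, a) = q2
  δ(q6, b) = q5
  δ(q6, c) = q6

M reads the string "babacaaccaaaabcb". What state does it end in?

q5

q0 --b--> q3
q3 --a--> q4
q4 --b--> q6
q6 --a--> q2
q2 --c--> q3
q3 --a--> q4
q4 --a--> q2
q2 --c--> q3
q3 --c--> q5
q5 --a--> q0
q0 --a--> q5
q5 --a--> q0
q0 --a--> q5
q5 --b--> q4
q4 --c--> q6
q6 --b--> q5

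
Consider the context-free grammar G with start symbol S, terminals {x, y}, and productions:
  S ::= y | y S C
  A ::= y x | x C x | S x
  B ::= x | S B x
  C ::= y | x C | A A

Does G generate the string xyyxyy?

no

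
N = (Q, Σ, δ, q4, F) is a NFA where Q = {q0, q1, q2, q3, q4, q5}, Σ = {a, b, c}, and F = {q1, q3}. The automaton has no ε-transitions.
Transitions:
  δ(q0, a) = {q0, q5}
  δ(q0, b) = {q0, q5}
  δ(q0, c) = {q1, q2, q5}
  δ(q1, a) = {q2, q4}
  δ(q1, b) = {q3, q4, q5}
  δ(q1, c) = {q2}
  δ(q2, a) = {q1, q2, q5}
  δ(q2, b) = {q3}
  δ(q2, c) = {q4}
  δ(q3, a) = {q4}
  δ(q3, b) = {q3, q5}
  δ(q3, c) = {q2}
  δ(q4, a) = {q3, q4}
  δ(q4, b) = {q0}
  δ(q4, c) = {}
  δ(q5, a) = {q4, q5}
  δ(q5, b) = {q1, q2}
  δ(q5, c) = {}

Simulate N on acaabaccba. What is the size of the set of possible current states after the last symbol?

Start: {q4}
read a: {q3, q4}
read c: {q2}
read a: {q1, q2, q5}
read a: {q1, q2, q4, q5}
read b: {q0, q1, q2, q3, q4, q5}
read a: {q0, q1, q2, q3, q4, q5}
read c: {q1, q2, q4, q5}
read c: {q2, q4}
read b: {q0, q3}
read a: {q0, q4, q5}
Final reachable set {q0, q4, q5} has 3 states.

3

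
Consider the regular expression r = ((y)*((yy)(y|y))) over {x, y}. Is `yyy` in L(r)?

yes

Split as ε·yyy: (y)* matches ε and ((yy)(y|y)) matches yyy.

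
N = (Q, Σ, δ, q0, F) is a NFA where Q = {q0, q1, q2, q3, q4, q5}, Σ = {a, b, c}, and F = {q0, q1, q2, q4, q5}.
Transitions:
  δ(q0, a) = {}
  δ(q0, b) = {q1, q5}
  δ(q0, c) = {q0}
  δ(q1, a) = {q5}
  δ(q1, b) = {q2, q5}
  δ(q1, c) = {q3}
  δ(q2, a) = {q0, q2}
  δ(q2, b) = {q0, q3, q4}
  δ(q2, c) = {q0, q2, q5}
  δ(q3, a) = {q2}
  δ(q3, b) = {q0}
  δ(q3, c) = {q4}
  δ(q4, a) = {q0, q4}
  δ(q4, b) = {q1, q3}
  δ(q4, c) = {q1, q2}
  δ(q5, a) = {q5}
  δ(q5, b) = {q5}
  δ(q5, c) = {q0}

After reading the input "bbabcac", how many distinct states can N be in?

Start: {q0}
read b: {q1, q5}
read b: {q2, q5}
read a: {q0, q2, q5}
read b: {q0, q1, q3, q4, q5}
read c: {q0, q1, q2, q3, q4}
read a: {q0, q2, q4, q5}
read c: {q0, q1, q2, q5}
Final reachable set {q0, q1, q2, q5} has 4 states.

4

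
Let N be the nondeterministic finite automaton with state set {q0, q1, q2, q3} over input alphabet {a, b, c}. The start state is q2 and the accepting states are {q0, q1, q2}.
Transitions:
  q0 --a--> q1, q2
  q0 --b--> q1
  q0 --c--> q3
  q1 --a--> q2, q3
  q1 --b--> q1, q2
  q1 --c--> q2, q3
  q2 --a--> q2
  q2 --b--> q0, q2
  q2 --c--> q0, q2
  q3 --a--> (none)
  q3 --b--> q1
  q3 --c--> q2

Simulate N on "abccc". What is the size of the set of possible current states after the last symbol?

3

Start: {q2}
read a: {q2}
read b: {q0, q2}
read c: {q0, q2, q3}
read c: {q0, q2, q3}
read c: {q0, q2, q3}
Final reachable set {q0, q2, q3} has 3 states.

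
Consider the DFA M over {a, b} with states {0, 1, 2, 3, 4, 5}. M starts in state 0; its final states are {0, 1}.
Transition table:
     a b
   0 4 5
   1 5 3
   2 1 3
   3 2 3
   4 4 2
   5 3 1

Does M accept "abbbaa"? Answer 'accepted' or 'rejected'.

0 --a--> 4
4 --b--> 2
2 --b--> 3
3 --b--> 3
3 --a--> 2
2 --a--> 1
End in state 1, which is an accepting state.

accepted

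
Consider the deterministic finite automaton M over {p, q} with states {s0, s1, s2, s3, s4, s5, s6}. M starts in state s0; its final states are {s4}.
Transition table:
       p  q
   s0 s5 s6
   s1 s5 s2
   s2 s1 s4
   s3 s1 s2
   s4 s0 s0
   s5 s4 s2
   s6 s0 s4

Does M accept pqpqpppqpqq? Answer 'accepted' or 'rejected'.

s0 --p--> s5
s5 --q--> s2
s2 --p--> s1
s1 --q--> s2
s2 --p--> s1
s1 --p--> s5
s5 --p--> s4
s4 --q--> s0
s0 --p--> s5
s5 --q--> s2
s2 --q--> s4
End in state s4, which is an accepting state.

accepted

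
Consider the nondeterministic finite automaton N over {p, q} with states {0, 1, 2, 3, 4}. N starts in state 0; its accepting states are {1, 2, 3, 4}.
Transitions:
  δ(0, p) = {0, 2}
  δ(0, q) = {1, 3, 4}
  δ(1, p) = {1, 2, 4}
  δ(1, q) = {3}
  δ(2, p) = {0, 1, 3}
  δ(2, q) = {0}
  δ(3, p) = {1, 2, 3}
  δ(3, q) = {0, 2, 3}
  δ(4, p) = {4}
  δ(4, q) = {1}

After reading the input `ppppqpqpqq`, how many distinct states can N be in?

5

Start: {0}
read p: {0, 2}
read p: {0, 1, 2, 3}
read p: {0, 1, 2, 3, 4}
read p: {0, 1, 2, 3, 4}
read q: {0, 1, 2, 3, 4}
read p: {0, 1, 2, 3, 4}
read q: {0, 1, 2, 3, 4}
read p: {0, 1, 2, 3, 4}
read q: {0, 1, 2, 3, 4}
read q: {0, 1, 2, 3, 4}
Final reachable set {0, 1, 2, 3, 4} has 5 states.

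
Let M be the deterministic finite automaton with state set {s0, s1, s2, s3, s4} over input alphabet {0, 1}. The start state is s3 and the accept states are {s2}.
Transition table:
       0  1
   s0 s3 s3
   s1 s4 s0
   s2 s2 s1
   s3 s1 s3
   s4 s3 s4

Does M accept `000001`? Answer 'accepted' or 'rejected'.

rejected

s3 --0--> s1
s1 --0--> s4
s4 --0--> s3
s3 --0--> s1
s1 --0--> s4
s4 --1--> s4
End in state s4, which is not an accepting state.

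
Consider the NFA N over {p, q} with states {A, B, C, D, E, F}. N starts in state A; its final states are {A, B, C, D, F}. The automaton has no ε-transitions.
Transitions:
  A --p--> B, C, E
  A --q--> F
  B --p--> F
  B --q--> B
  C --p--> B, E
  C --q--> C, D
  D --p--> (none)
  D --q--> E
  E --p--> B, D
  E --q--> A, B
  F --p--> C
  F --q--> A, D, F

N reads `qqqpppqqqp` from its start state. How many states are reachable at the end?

5

Start: {A}
read q: {F}
read q: {A, D, F}
read q: {A, D, E, F}
read p: {B, C, D, E}
read p: {B, D, E, F}
read p: {B, C, D, F}
read q: {A, B, C, D, E, F}
read q: {A, B, C, D, E, F}
read q: {A, B, C, D, E, F}
read p: {B, C, D, E, F}
Final reachable set {B, C, D, E, F} has 5 states.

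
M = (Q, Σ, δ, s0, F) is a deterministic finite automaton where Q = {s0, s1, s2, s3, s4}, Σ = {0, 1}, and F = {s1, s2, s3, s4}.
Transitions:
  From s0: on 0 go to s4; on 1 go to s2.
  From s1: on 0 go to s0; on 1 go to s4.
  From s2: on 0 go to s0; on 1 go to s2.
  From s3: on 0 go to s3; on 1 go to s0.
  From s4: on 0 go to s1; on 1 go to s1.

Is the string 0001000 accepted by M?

accepted

s0 --0--> s4
s4 --0--> s1
s1 --0--> s0
s0 --1--> s2
s2 --0--> s0
s0 --0--> s4
s4 --0--> s1
End in state s1, which is an accepting state.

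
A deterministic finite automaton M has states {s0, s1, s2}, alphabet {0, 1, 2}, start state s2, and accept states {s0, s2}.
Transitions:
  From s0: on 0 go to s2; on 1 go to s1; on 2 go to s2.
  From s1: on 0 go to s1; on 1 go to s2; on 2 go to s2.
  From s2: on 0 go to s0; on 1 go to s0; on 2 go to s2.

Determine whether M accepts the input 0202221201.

rejected

s2 --0--> s0
s0 --2--> s2
s2 --0--> s0
s0 --2--> s2
s2 --2--> s2
s2 --2--> s2
s2 --1--> s0
s0 --2--> s2
s2 --0--> s0
s0 --1--> s1
End in state s1, which is not an accepting state.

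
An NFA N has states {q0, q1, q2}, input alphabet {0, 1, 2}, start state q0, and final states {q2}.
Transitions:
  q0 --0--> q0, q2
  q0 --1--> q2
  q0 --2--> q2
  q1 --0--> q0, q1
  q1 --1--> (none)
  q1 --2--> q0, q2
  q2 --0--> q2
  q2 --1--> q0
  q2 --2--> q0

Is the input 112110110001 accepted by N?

Start: {q0}
read 1: {q2}
read 1: {q0}
read 2: {q2}
read 1: {q0}
read 1: {q2}
read 0: {q2}
read 1: {q0}
read 1: {q2}
read 0: {q2}
read 0: {q2}
read 0: {q2}
read 1: {q0}
Reachable ∩ accepting = {} — empty.

rejected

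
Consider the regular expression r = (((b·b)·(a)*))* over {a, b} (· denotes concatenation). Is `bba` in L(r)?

Split into 1 piece bba; each matches ((b·b)·(a)*).

yes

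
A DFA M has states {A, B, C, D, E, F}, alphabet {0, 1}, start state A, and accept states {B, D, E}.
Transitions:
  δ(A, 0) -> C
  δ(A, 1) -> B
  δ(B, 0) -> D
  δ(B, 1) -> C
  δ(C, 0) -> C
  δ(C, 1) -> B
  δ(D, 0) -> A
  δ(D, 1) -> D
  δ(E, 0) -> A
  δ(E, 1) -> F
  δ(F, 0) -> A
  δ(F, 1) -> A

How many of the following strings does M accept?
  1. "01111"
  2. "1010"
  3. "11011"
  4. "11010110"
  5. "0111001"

"01111": rejected
"1010": rejected
"11011": rejected
"11010110": rejected
"0111001": accepted

1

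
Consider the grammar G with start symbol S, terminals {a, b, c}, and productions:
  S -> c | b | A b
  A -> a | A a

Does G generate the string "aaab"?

yes

S ⇒ Ab ⇒ Aab ⇒ Aaab ⇒ aaab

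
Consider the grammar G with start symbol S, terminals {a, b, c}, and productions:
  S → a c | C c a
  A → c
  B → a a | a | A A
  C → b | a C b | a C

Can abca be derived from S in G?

yes

S ⇒ Cca ⇒ aCca ⇒ abca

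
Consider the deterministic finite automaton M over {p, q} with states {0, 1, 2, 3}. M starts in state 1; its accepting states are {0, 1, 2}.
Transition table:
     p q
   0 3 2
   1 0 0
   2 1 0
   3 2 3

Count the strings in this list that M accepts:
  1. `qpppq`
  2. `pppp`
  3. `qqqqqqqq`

3

`qpppq`: accepted
`pppp`: accepted
`qqqqqqqq`: accepted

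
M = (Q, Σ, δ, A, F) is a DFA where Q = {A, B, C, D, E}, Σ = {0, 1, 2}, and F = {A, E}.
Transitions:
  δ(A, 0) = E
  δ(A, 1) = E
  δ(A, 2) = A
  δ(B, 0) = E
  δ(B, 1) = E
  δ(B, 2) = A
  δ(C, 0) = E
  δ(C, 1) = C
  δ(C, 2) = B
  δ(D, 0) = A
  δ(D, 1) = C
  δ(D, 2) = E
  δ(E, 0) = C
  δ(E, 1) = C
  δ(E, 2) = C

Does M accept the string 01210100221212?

rejected

A --0--> E
E --1--> C
C --2--> B
B --1--> E
E --0--> C
C --1--> C
C --0--> E
E --0--> C
C --2--> B
B --2--> A
A --1--> E
E --2--> C
C --1--> C
C --2--> B
End in state B, which is not an accepting state.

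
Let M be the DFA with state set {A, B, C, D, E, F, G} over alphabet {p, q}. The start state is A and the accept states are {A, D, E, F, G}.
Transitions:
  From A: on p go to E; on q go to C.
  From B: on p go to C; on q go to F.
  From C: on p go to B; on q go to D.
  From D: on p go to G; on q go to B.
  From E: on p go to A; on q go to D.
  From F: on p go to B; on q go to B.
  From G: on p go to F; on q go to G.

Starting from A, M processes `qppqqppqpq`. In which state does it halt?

A --q--> C
C --p--> B
B --p--> C
C --q--> D
D --q--> B
B --p--> C
C --p--> B
B --q--> F
F --p--> B
B --q--> F

F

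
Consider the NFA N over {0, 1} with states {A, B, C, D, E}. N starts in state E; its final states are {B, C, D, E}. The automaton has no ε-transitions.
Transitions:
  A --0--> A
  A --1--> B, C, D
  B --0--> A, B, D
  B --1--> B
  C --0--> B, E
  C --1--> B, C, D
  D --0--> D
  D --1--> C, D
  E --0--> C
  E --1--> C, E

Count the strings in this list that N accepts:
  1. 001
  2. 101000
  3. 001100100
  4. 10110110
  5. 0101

5

001: accepted
101000: accepted
001100100: accepted
10110110: accepted
0101: accepted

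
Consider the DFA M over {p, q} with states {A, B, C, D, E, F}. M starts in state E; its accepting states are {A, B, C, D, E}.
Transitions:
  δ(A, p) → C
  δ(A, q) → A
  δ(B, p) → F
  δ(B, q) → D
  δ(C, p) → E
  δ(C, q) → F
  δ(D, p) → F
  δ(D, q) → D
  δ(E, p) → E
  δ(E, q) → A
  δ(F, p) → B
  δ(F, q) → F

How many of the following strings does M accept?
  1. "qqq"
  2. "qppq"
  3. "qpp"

"qqq": accepted
"qppq": accepted
"qpp": accepted

3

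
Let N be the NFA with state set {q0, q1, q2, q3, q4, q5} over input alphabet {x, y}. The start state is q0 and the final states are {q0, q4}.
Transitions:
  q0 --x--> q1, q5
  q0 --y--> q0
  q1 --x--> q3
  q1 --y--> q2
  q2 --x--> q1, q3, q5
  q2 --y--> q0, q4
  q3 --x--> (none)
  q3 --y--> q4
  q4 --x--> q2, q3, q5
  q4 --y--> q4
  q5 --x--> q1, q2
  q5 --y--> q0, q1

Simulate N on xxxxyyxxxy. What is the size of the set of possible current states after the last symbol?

4

Start: {q0}
read x: {q1, q5}
read x: {q1, q2, q3}
read x: {q1, q3, q5}
read x: {q1, q2, q3}
read y: {q0, q2, q4}
read y: {q0, q4}
read x: {q1, q2, q3, q5}
read x: {q1, q2, q3, q5}
read x: {q1, q2, q3, q5}
read y: {q0, q1, q2, q4}
Final reachable set {q0, q1, q2, q4} has 4 states.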